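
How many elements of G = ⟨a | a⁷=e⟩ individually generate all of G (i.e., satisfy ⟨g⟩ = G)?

G is cyclic of order 7. An element generates G iff its order is 7, and a cyclic group of order 7 has exactly φ(7) = 6 such elements.

Answer: 6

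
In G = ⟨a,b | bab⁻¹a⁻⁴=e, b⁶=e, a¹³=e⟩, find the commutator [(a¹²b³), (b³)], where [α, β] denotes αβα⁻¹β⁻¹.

[(a¹²b³), (b³)] = (a¹²b³)·(b³)·(a¹²b³)⁻¹·(b³)⁻¹.
  (a¹²b³) · (b³) = a¹²
  (a¹²) · (a¹²b³) = a¹¹b³
  (a¹¹b³) · (b³) = a¹¹

Answer: a¹¹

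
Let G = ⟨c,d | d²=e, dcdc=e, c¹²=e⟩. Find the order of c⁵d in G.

Compute successive powers until reaching e:
  (c⁵d)¹ = c⁵d, (c⁵d)² = e.
The smallest positive k with (c⁵d)ᵏ = e is 2.

Answer: 2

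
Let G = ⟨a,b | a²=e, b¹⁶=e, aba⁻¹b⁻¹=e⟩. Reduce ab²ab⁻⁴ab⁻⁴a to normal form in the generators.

Multiply left to right, reducing at each step:
  a · b² = ab²
  (ab²) · a = b²
  (b²) · b⁻⁴ = b¹⁴
  (b¹⁴) · a = ab¹⁴
  (ab¹⁴) · b⁻⁴ = ab¹⁰
  (ab¹⁰) · a = b¹⁰

Answer: b¹⁰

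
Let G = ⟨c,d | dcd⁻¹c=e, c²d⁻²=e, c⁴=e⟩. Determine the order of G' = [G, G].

G' = [G, G] is generated by all commutators. The generator-pair commutators are: [c, d] = c².
The subgroup they normally generate is {e, c²}, of order 2.
Check: |G/G'| = 8/2 = 4 is the order of the abelianisation.

Answer: 2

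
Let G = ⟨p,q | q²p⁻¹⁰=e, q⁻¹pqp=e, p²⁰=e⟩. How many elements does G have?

Enumerate words in the generators, reducing via the relations: the distinct elements are
  {e, p, q, pq, p², p³, p⁴, p⁵, p⁶, p⁷, p⁸, p⁹, p²q, p³q, p¹², p¹³, p¹¹, p¹⁰, p¹⁴, p¹⁵, p¹⁶, p¹⁷, p¹⁸, p¹⁹, p⁴q, p⁵q, p⁶q, p⁷q, p⁸q, p⁹q, q⁻¹, pq⁻¹, p²q⁻¹, p³q⁻¹, p⁴q⁻¹, p⁵q⁻¹, p⁶q⁻¹, p⁷q⁻¹, p⁸q⁻¹, p⁹q⁻¹}.
No further products give new elements, so |G| = 40.

Answer: 40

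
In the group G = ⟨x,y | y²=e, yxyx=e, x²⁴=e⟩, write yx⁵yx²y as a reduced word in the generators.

Multiply left to right, reducing at each step:
  y · x⁵ = x¹⁹y
  (x¹⁹y) · y = x¹⁹
  (x¹⁹) · x² = x²¹
  (x²¹) · y = x²¹y

Answer: x²¹y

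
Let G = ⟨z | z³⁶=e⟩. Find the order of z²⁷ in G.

Compute successive powers until reaching e:
  (z²⁷)¹ = z²⁷, (z²⁷)² = z¹⁸, (z²⁷)³ = z⁹, (z²⁷)⁴ = e.
The smallest positive k with (z²⁷)ᵏ = e is 4.

Answer: 4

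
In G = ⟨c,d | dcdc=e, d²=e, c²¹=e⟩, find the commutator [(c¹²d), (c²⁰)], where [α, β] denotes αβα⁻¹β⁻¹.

[(c¹²d), (c²⁰)] = (c¹²d)·(c²⁰)·(c¹²d)⁻¹·(c²⁰)⁻¹.
  (c¹²d) · (c²⁰) = c¹³d
  (c¹³d) · (c¹²d) = c
  c · c = c²

Answer: c²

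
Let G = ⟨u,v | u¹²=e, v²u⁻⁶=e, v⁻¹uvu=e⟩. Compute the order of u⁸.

Compute successive powers until reaching e:
  (u⁸)¹ = u⁸, (u⁸)² = u⁴, (u⁸)³ = e.
The smallest positive k with (u⁸)ᵏ = e is 3.

Answer: 3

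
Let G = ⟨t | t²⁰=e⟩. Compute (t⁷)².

Compute successive powers of (t⁷), reducing at each step:
  (t⁷)²: (t⁷) · t⁷ = t¹⁴

Answer: t¹⁴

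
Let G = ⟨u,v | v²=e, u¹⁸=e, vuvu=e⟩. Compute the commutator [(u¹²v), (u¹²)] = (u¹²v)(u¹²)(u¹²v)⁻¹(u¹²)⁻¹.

[(u¹²v), (u¹²)] = (u¹²v)·(u¹²)·(u¹²v)⁻¹·(u¹²)⁻¹.
  (u¹²v) · (u¹²) = v
  v · (u¹²v) = u⁶
  (u⁶) · (u⁶) = u¹²

Answer: u¹²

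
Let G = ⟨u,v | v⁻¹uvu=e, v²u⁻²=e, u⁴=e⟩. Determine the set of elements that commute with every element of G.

An element z ∈ Z(G) iff z commutes with every generator.
For example u² is central: (u²)·u = u³ = u·(u²); (u²)·v = v⁻¹ = v·(u²).
Whereas u ∉ Z(G) since u·v = uv ≠ uv⁻¹ = v·u.
Checking each of the 8 elements this way gives Z(G) = {e, u²}, of order 2.

Answer: {e, u²}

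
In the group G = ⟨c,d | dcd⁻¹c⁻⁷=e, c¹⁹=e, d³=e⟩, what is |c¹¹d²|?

Compute successive powers until reaching e:
  (c¹¹d²)¹ = c¹¹d², (c¹¹d²)² = c¹⁸d, (c¹¹d²)³ = e.
The smallest positive k with (c¹¹d²)ᵏ = e is 3.

Answer: 3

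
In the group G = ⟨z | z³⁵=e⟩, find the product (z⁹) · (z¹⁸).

Compute (z⁹) · (z¹⁸) by multiplying left to right and reducing via the relations at each step:
  (z⁹) · z¹⁸ = z²⁷

Answer: z²⁷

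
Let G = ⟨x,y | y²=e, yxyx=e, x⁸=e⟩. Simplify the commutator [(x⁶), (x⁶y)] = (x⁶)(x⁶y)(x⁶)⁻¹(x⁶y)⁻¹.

[(x⁶), (x⁶y)] = (x⁶)·(x⁶y)·(x⁶)⁻¹·(x⁶y)⁻¹.
  (x⁶) · (x⁶y) = x⁴y
  (x⁴y) · (x²) = x²y
  (x²y) · (x⁶y) = x⁴

Answer: x⁴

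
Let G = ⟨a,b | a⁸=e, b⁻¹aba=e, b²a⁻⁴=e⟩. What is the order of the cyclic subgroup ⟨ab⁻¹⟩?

|⟨ab⁻¹⟩| equals the order of ab⁻¹. Compute successive powers until reaching e:
  (ab⁻¹)¹ = ab⁻¹, (ab⁻¹)² = a⁴, (ab⁻¹)³ = ab, (ab⁻¹)⁴ = e.
The smallest positive k with (ab⁻¹)ᵏ = e is 4, so |⟨ab⁻¹⟩| = 4.

Answer: 4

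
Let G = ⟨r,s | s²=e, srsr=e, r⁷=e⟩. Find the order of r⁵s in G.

Compute successive powers until reaching e:
  (r⁵s)¹ = r⁵s, (r⁵s)² = e.
The smallest positive k with (r⁵s)ᵏ = e is 2.

Answer: 2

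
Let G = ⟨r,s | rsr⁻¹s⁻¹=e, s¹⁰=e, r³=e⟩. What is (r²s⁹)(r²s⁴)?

Compute (r²s⁹) · (r²s⁴) by multiplying left to right and reducing via the relations at each step:
  (r²s⁹) · r² = rs⁹
  (rs⁹) · s⁴ = rs³

Answer: rs³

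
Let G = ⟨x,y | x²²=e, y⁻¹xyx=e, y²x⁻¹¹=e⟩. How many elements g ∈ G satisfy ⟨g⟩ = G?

⟨g⟩ = G would require ord(g) = |G| = 44, but the maximum element order in G is 22 < 44. So G is not cyclic and no single element generates it: the count is 0.

Answer: 0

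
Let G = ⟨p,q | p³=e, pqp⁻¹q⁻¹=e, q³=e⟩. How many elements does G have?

Enumerate words in the generators, reducing via the relations: the distinct elements are
  {e, p, q, pq, p², q², pq², p²q, p²q²}.
No further products give new elements, so |G| = 9.

Answer: 9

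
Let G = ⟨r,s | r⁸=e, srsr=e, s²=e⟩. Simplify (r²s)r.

Compute (r²s) · r by multiplying left to right and reducing via the relations at each step:
  (r²s) · r = rs

Answer: rs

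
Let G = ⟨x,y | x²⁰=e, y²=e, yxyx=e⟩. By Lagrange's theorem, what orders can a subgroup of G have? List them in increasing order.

|G| = 40 = 2³ · 5. By Lagrange's theorem the order of any subgroup divides 40; the divisors of 40 are 1, 2, 4, 5, 8, 10, 20, 40.

Answer: 1, 2, 4, 5, 8, 10, 20, 40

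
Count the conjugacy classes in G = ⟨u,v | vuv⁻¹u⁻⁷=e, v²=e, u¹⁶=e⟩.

The conjugacy classes (representative and size) are:
  [e] (size 1), [u] (size 2), [u¹⁴] (size 2), [u³] (size 2), [u⁴] (size 2), [u¹⁰] (size 2), [u⁸] (size 1), [u⁹] (size 2), [u¹¹] (size 2), [u¹⁰v] (size 8), [uv] (size 8).
Class equation: 1 + 2 + 2 + 2 + 2 + 2 + 1 + 2 + 2 + 8 + 8 = 32 = |G|. So G has 11 conjugacy classes.

Answer: 11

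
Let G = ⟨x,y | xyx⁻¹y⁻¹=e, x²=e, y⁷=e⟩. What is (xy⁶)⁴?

Compute successive powers of (xy⁶), reducing at each step:
  (xy⁶)²: (xy⁶) · x = y⁶;   (y⁶) · y⁶ = y⁵
  (xy⁶)³: (y⁵) · x = xy⁵;   (xy⁵) · y⁶ = xy⁴
  (xy⁶)⁴: (xy⁴) · x = y⁴;   (y⁴) · y⁶ = y³

Answer: y³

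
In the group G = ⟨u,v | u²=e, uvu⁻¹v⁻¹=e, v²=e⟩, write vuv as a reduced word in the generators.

Multiply left to right, reducing at each step:
  v · u = uv
  (uv) · v = u

Answer: u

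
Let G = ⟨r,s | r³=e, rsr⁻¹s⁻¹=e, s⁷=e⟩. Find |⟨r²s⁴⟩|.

|⟨r²s⁴⟩| equals the order of r²s⁴. Compute successive powers until reaching e:
  (r²s⁴)¹ = r²s⁴, (r²s⁴)² = rs, (r²s⁴)³ = s⁵, (r²s⁴)⁴ = r²s², (r²s⁴)⁵ = rs⁶, (r²s⁴)⁶ = s³, (r²s⁴)⁷ = r², (r²s⁴)⁸ = rs⁴, (r²s⁴)⁹ = s, (r²s⁴)¹⁰ = r²s⁵, (r²s⁴)¹¹ = rs², (r²s⁴)¹² = s⁶, (r²s⁴)¹³ = r²s³, (r²s⁴)¹⁴ = r, (r²s⁴)¹⁵ = s⁴, (r²s⁴)¹⁶ = r²s, (r²s⁴)¹⁷ = rs⁵, (r²s⁴)¹⁸ = s², (r²s⁴)¹⁹ = r²s⁶, (r²s⁴)²⁰ = rs³, (r²s⁴)²¹ = e.
The smallest positive k with (r²s⁴)ᵏ = e is 21, so |⟨r²s⁴⟩| = 21.

Answer: 21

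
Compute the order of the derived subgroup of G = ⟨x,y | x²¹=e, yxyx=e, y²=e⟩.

G' = [G, G] is generated by all commutators. The generator-pair commutators are: [x, y] = x².
The subgroup they normally generate is {e, x, x², x³, x⁴, x⁵, x⁶, x⁷, x⁸, x⁹, x¹⁰, x¹¹, x¹², x¹³, x¹⁴, x¹⁵, x¹⁶, x¹⁷, x¹⁸, x¹⁹, x²⁰}, of order 21.
Check: |G/G'| = 42/21 = 2 is the order of the abelianisation.

Answer: 21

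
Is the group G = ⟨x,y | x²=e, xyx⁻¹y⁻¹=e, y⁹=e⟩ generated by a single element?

|G| = 18. The element xy has order 18 (its powers give 18 distinct elements), so ⟨xy⟩ = G and G is cyclic.

Answer: Yes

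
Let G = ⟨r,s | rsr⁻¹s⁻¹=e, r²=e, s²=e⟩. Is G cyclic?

|G| = 4, but the maximum element order in G is 2 < 4. No single element generates all of G, so G is not cyclic.

Answer: No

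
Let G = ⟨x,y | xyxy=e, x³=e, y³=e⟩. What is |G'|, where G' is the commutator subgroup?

G' = [G, G] is generated by all commutators. The generator-pair commutators are: [x, y] = xy²x.
The subgroup they normally generate is {e, xy, x²y², xy²x}, of order 4.
Check: |G/G'| = 12/4 = 3 is the order of the abelianisation.

Answer: 4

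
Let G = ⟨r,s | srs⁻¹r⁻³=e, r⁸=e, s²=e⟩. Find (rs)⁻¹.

The order of (rs) is 4 (smallest k with (rs)ᵏ = e), so (rs)⁻¹ = (rs)³ = r⁵s.
Check: (rs) · (r⁵s) → (rs) · r⁵ = s;   s · s = e, giving e as required.

Answer: r⁵s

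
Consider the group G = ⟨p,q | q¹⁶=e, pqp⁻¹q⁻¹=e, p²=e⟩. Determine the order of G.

Enumerate words in the generators, reducing via the relations: the distinct elements are
  {e, p, q, pq, q², q³, q⁴, q⁵, q⁶, q⁷, q⁸, q⁹, pq², pq³, pq⁴, pq⁵, pq⁶, pq⁷, pq⁸, pq⁹, q¹², q¹³, q¹¹, q¹⁰, q¹⁴, q¹⁵, pq¹², pq¹³, pq¹¹, pq¹⁰, pq¹⁴, pq¹⁵}.
No further products give new elements, so |G| = 32.

Answer: 32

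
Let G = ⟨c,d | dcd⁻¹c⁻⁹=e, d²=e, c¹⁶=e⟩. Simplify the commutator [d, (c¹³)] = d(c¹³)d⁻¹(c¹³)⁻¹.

[d, (c¹³)] = d·(c¹³)·d⁻¹·(c¹³)⁻¹.
  d · (c¹³) = c⁵d
  (c⁵d) · d = c⁵
  (c⁵) · (c³) = c⁸

Answer: c⁸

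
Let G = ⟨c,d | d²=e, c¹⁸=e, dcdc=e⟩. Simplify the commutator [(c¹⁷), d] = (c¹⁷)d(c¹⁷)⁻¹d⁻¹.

[(c¹⁷), d] = (c¹⁷)·d·(c¹⁷)⁻¹·d⁻¹.
  (c¹⁷) · d = c¹⁷d
  (c¹⁷d) · c = c¹⁶d
  (c¹⁶d) · d = c¹⁶

Answer: c¹⁶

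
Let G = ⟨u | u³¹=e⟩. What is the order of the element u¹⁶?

Compute successive powers until reaching e:
  (u¹⁶)¹ = u¹⁶, (u¹⁶)² = u, (u¹⁶)³ = u¹⁷, (u¹⁶)⁴ = u², (u¹⁶)⁵ = u¹⁸, (u¹⁶)⁶ = u³, (u¹⁶)⁷ = u¹⁹, (u¹⁶)⁸ = u⁴, (u¹⁶)⁹ = u²⁰, (u¹⁶)¹⁰ = u⁵, (u¹⁶)¹¹ = u²¹, (u¹⁶)¹² = u⁶, (u¹⁶)¹³ = u²², (u¹⁶)¹⁴ = u⁷, (u¹⁶)¹⁵ = u²³, (u¹⁶)¹⁶ = u⁸, (u¹⁶)¹⁷ = u²⁴, (u¹⁶)¹⁸ = u⁹, (u¹⁶)¹⁹ = u²⁵, (u¹⁶)²⁰ = u¹⁰, (u¹⁶)²¹ = u²⁶, (u¹⁶)²² = u¹¹, (u¹⁶)²³ = u²⁷, (u¹⁶)²⁴ = u¹², (u¹⁶)²⁵ = u²⁸, (u¹⁶)²⁶ = u¹³, (u¹⁶)²⁷ = u²⁹, (u¹⁶)²⁸ = u¹⁴, (u¹⁶)²⁹ = u³⁰, (u¹⁶)³⁰ = u¹⁵, (u¹⁶)³¹ = e.
The smallest positive k with (u¹⁶)ᵏ = e is 31.

Answer: 31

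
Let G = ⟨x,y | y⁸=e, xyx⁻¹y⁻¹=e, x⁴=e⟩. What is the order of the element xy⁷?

Compute successive powers until reaching e:
  (xy⁷)¹ = xy⁷, (xy⁷)² = x²y⁶, (xy⁷)³ = x³y⁵, (xy⁷)⁴ = y⁴, (xy⁷)⁵ = xy³, (xy⁷)⁶ = x²y², (xy⁷)⁷ = x³y, (xy⁷)⁸ = e.
The smallest positive k with (xy⁷)ᵏ = e is 8.

Answer: 8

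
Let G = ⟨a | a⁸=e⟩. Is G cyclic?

|G| = 8. The element a has order 8 (its powers give 8 distinct elements), so ⟨a⟩ = G and G is cyclic.

Answer: Yes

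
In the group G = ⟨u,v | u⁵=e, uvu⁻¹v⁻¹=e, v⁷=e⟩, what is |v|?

Compute successive powers until reaching e:
  v¹ = v, v² = v², v³ = v³, v⁴ = v⁴, v⁵ = v⁵, v⁶ = v⁶, v⁷ = e.
The smallest positive k with vᵏ = e is 7.

Answer: 7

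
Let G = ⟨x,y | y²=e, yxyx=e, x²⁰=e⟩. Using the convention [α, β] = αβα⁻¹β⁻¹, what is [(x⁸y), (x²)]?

[(x⁸y), (x²)] = (x⁸y)·(x²)·(x⁸y)⁻¹·(x²)⁻¹.
  (x⁸y) · (x²) = x⁶y
  (x⁶y) · (x⁸y) = x¹⁸
  (x¹⁸) · (x¹⁸) = x¹⁶

Answer: x¹⁶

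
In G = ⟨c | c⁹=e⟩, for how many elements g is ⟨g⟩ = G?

G is cyclic of order 9. An element generates G iff its order is 9, and a cyclic group of order 9 has exactly φ(9) = 6 such elements.

Answer: 6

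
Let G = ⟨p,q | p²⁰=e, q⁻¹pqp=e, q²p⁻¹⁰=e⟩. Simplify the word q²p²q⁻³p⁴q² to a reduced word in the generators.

Multiply left to right, reducing at each step:
  (p¹⁰) · p² = p¹²
  (p¹²) · q⁻³ = p²q⁻¹
  (p²q⁻¹) · p⁴ = p⁸q
  (p⁸q) · q² = p⁸q⁻¹

Answer: p⁸q⁻¹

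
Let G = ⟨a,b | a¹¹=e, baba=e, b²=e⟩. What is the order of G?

Enumerate words in the generators, reducing via the relations: the distinct elements are
  {a, b, e, ab, a², a³, a⁴, a⁵, a⁶, a⁷, a⁸, a⁹, a²b, a³b, a¹⁰, a⁴b, a⁵b, a⁶b, a⁷b, a⁸b, a⁹b, a¹⁰b}.
No further products give new elements, so |G| = 22.

Answer: 22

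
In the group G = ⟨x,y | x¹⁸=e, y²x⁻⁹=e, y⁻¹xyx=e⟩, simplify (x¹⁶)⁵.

Compute successive powers of (x¹⁶), reducing at each step:
  (x¹⁶)²: (x¹⁶) · x¹⁶ = x¹⁴
  (x¹⁶)³: (x¹⁴) · x¹⁶ = x¹²
  (x¹⁶)⁴: (x¹²) · x¹⁶ = x¹⁰
  (x¹⁶)⁵: (x¹⁰) · x¹⁶ = x⁸

Answer: x⁸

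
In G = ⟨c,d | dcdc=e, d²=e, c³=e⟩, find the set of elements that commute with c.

⟨c⟩ ⊆ C_G(c) since powers of c commute with c; so |C_G(c)| ≥ |⟨c⟩| = 3.
By orbit–stabilizer, |C_G(c)| = |G| / |conj. class of c| = 6 / 2 = 3.
The 3 elements commuting with c are {e, c, c²}.

Answer: {e, c, c²}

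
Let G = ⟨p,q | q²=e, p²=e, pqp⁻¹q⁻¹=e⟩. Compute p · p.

Compute p · p by multiplying left to right and reducing via the relations at each step:
  p · p = e

Answer: e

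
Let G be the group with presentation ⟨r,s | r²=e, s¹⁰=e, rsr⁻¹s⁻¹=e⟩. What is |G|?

Enumerate words in the generators, reducing via the relations: the distinct elements are
  {e, r, s, rs, s², s³, s⁴, s⁵, s⁶, s⁷, s⁸, s⁹, rs², rs³, rs⁴, rs⁵, rs⁶, rs⁷, rs⁸, rs⁹}.
No further products give new elements, so |G| = 20.

Answer: 20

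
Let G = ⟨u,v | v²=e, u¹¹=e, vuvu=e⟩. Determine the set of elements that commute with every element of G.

An element z ∈ Z(G) iff z commutes with every generator.
For example e is central: e·u = u = u·e; e·v = v = v·e.
Whereas u ∉ Z(G) since u·v = uv ≠ u¹⁰v = v·u.
Checking each of the 22 elements this way gives Z(G) = {e}, of order 1.

Answer: {e}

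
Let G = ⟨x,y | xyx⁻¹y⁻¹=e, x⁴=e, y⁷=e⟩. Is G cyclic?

|G| = 28. The element xy has order 28 (its powers give 28 distinct elements), so ⟨xy⟩ = G and G is cyclic.

Answer: Yes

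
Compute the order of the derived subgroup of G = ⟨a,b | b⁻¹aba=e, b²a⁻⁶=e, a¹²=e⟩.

G' = [G, G] is generated by all commutators. The generator-pair commutators are: [a, b] = a².
The subgroup they normally generate is {e, a², a⁴, a⁶, a⁸, a¹⁰}, of order 6.
Check: |G/G'| = 24/6 = 4 is the order of the abelianisation.

Answer: 6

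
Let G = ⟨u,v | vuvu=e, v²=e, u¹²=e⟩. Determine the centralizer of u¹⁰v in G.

⟨u¹⁰v⟩ ⊆ C_G(u¹⁰v) since powers of u¹⁰v commute with u¹⁰v; so |C_G(u¹⁰v)| ≥ |⟨u¹⁰v⟩| = 2.
By orbit–stabilizer, |C_G(u¹⁰v)| = |G| / |conj. class of u¹⁰v| = 24 / 6 = 4.
The 4 elements commuting with u¹⁰v are {e, u⁶, u⁴v, u¹⁰v}.

Answer: {e, u⁶, u⁴v, u¹⁰v}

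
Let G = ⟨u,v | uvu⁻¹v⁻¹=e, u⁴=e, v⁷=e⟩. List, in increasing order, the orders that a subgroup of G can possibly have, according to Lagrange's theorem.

|G| = 28 = 2² · 7. By Lagrange's theorem the order of any subgroup divides 28; the divisors of 28 are 1, 2, 4, 7, 14, 28.

Answer: 1, 2, 4, 7, 14, 28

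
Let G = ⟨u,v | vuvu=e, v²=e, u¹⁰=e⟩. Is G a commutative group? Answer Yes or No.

u·v = uv but v·u = u⁹v, so u·v ≠ v·u and G is not abelian.

Answer: No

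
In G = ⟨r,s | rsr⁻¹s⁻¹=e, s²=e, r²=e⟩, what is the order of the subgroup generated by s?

|⟨s⟩| equals the order of s. Compute successive powers until reaching e:
  s¹ = s, s² = e.
The smallest positive k with sᵏ = e is 2, so |⟨s⟩| = 2.

Answer: 2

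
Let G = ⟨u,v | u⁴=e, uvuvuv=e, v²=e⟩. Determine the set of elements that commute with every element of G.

An element z ∈ Z(G) iff z commutes with every generator.
For example e is central: e·u = u = u·e; e·v = v = v·e.
Whereas u ∉ Z(G) since u·v = uv ≠ vu = v·u.
Checking each of the 24 elements this way gives Z(G) = {e}, of order 1.

Answer: {e}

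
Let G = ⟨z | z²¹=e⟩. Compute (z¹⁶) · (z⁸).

Compute (z¹⁶) · (z⁸) by multiplying left to right and reducing via the relations at each step:
  (z¹⁶) · z⁸ = z³

Answer: z³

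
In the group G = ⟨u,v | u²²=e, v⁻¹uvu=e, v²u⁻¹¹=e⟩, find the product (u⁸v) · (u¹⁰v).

Compute (u⁸v) · (u¹⁰v) by multiplying left to right and reducing via the relations at each step:
  (u⁸v) · u¹⁰ = u⁹v⁻¹
  (u⁹v⁻¹) · v = u⁹

Answer: u⁹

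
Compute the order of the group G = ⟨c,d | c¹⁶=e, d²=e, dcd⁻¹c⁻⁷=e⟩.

Enumerate words in the generators, reducing via the relations: the distinct elements are
  {c, d, e, cd, c², c³, c⁴, c⁵, c⁶, c⁷, c⁸, c⁹, c²d, c³d, c¹², c¹³, c¹¹, c¹⁰, c¹⁴, c¹⁵, c⁴d, c⁵d, c⁶d, c⁷d, c⁸d, c⁹d, c¹²d, c¹³d, c¹¹d, c¹⁰d, c¹⁴d, c¹⁵d}.
No further products give new elements, so |G| = 32.

Answer: 32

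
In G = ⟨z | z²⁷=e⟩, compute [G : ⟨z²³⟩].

First find ord(z²³) by computing successive powers:
  (z²³)¹ = z²³, (z²³)² = z¹⁹, (z²³)³ = z¹⁵, (z²³)⁴ = z¹¹, (z²³)⁵ = z⁷, (z²³)⁶ = z³, (z²³)⁷ = z²⁶, (z²³)⁸ = z²², (z²³)⁹ = z¹⁸, (z²³)¹⁰ = z¹⁴, (z²³)¹¹ = z¹⁰, (z²³)¹² = z⁶, (z²³)¹³ = z², (z²³)¹⁴ = z²⁵, (z²³)¹⁵ = z²¹, (z²³)¹⁶ = z¹⁷, (z²³)¹⁷ = z¹³, (z²³)¹⁸ = z⁹, (z²³)¹⁹ = z⁵, (z²³)²⁰ = z, (z²³)²¹ = z²⁴, (z²³)²² = z²⁰, (z²³)²³ = z¹⁶, (z²³)²⁴ = z¹², (z²³)²⁵ = z⁸, (z²³)²⁶ = z⁴, (z²³)²⁷ = e.
So |⟨z²³⟩| = ord(z²³) = 27. With |G| = 27, by Lagrange [G : ⟨z²³⟩] = 27/27 = 1.

Answer: 1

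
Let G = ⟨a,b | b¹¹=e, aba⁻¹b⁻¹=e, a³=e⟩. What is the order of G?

Enumerate words in the generators, reducing via the relations: the distinct elements are
  {a, b, e, ab, a², b², b³, b⁴, b⁵, b⁶, b⁷, b⁸, b⁹, ab², ab³, ab⁴, ab⁵, ab⁶, ab⁷, ab⁸, ab⁹, a²b, b¹⁰, ab¹⁰, a²b², a²b³, a²b⁴, a²b⁵, a²b⁶, a²b⁷, a²b⁸, a²b⁹, a²b¹⁰}.
No further products give new elements, so |G| = 33.

Answer: 33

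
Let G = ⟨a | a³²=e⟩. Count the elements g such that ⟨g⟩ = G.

G is cyclic of order 32. An element generates G iff its order is 32, and a cyclic group of order 32 has exactly φ(32) = 16 such elements.

Answer: 16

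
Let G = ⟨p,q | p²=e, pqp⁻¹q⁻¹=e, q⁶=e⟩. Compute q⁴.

Compute successive powers of q, reducing at each step:
  q²: q · q = q²
  q³: (q²) · q = q³
  q⁴: (q³) · q = q⁴

Answer: q⁴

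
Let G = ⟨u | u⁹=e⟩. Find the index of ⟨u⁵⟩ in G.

First find ord(u⁵) by computing successive powers:
  (u⁵)¹ = u⁵, (u⁵)² = u, (u⁵)³ = u⁶, (u⁵)⁴ = u², (u⁵)⁵ = u⁷, (u⁵)⁶ = u³, (u⁵)⁷ = u⁸, (u⁵)⁸ = u⁴, (u⁵)⁹ = e.
So |⟨u⁵⟩| = ord(u⁵) = 9. With |G| = 9, by Lagrange [G : ⟨u⁵⟩] = 9/9 = 1.

Answer: 1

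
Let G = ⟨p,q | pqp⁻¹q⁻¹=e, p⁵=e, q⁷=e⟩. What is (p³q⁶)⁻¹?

The order of (p³q⁶) is 35 (smallest k with (p³q⁶)ᵏ = e), so (p³q⁶)⁻¹ = (p³q⁶)³⁴ = p²q.
Check: (p³q⁶) · (p²q) → (p³q⁶) · p² = q⁶;   (q⁶) · q = e, giving e as required.

Answer: p²q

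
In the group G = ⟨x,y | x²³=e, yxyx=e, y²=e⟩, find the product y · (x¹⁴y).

Compute y · (x¹⁴y) by multiplying left to right and reducing via the relations at each step:
  y · x¹⁴ = x⁹y
  (x⁹y) · y = x⁹

Answer: x⁹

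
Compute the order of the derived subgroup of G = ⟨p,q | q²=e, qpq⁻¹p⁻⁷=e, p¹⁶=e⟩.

G' = [G, G] is generated by all commutators. The generator-pair commutators are: [p, q] = p¹⁰.
The subgroup they normally generate is {e, p², p⁴, p⁶, p⁸, p¹⁰, p¹², p¹⁴}, of order 8.
Check: |G/G'| = 32/8 = 4 is the order of the abelianisation.

Answer: 8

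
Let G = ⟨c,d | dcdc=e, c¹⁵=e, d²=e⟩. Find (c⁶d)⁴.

Compute successive powers of (c⁶d), reducing at each step:
  (c⁶d)²: (c⁶d) · c⁶ = d;   d · d = e
  (c⁶d)³: e · c⁶ = c⁶;   (c⁶) · d = c⁶d
  (c⁶d)⁴: (c⁶d) · c⁶ = d;   d · d = e

Answer: e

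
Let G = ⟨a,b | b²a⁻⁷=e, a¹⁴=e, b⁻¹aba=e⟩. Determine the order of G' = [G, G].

G' = [G, G] is generated by all commutators. The generator-pair commutators are: [a, b] = a².
The subgroup they normally generate is {e, a², a⁴, a⁶, a⁸, a¹⁰, a¹²}, of order 7.
Check: |G/G'| = 28/7 = 4 is the order of the abelianisation.

Answer: 7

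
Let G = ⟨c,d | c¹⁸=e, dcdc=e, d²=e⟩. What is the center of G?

An element z ∈ Z(G) iff z commutes with every generator.
For example c⁹ is central: (c⁹)·c = c¹⁰ = c·(c⁹); (c⁹)·d = c⁹d = d·(c⁹).
Whereas c ∉ Z(G) since c·d = cd ≠ c¹⁷d = d·c.
Checking each of the 36 elements this way gives Z(G) = {e, c⁹}, of order 2.

Answer: {e, c⁹}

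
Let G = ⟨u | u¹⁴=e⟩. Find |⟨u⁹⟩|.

|⟨u⁹⟩| equals the order of u⁹. Compute successive powers until reaching e:
  (u⁹)¹ = u⁹, (u⁹)² = u⁴, (u⁹)³ = u¹³, (u⁹)⁴ = u⁸, (u⁹)⁵ = u³, (u⁹)⁶ = u¹², (u⁹)⁷ = u⁷, (u⁹)⁸ = u², (u⁹)⁹ = u¹¹, (u⁹)¹⁰ = u⁶, (u⁹)¹¹ = u, (u⁹)¹² = u¹⁰, (u⁹)¹³ = u⁵, (u⁹)¹⁴ = e.
The smallest positive k with (u⁹)ᵏ = e is 14, so |⟨u⁹⟩| = 14.

Answer: 14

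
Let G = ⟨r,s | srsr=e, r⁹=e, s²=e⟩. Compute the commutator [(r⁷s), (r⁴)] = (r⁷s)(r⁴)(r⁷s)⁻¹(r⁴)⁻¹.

[(r⁷s), (r⁴)] = (r⁷s)·(r⁴)·(r⁷s)⁻¹·(r⁴)⁻¹.
  (r⁷s) · (r⁴) = r³s
  (r³s) · (r⁷s) = r⁵
  (r⁵) · (r⁵) = r

Answer: r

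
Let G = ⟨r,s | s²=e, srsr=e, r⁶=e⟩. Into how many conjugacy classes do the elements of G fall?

The conjugacy classes (representative and size) are:
  [e] (size 1), [r⁵] (size 2), [r⁴] (size 2), [r³] (size 1), [s] (size 3), [r³s] (size 3).
Class equation: 1 + 2 + 2 + 1 + 3 + 3 = 12 = |G|. So G has 6 conjugacy classes.

Answer: 6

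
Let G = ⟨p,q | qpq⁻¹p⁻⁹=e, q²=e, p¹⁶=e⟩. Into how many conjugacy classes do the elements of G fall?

The conjugacy classes (representative and size) are:
  [e] (size 1), [p⁹] (size 2), [p²] (size 1), [p³] (size 2), [p⁴] (size 1), [p¹³] (size 2), [p⁶] (size 1), [p¹⁵] (size 2), [p⁸] (size 1), [p¹⁰] (size 1), [p¹²] (size 1), [p¹⁴] (size 1), [q] (size 2), [pq] (size 2), [p²q] (size 2), [p¹¹q] (size 2), [p⁴q] (size 2), [p¹³q] (size 2), [p¹⁴q] (size 2), [p¹⁵q] (size 2).
Class equation: 1 + 2 + 1 + 2 + 1 + 2 + 1 + 2 + 1 + 1 + 1 + 1 + 2 + 2 + 2 + 2 + 2 + 2 + 2 + 2 = 32 = |G|. So G has 20 conjugacy classes.

Answer: 20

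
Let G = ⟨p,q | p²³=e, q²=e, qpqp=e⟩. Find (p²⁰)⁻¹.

The order of (p²⁰) is 23 (smallest k with (p²⁰)ᵏ = e), so (p²⁰)⁻¹ = (p²⁰)²² = p³.
Check: (p²⁰) · (p³) → (p²⁰) · p³ = e, giving e as required.

Answer: p³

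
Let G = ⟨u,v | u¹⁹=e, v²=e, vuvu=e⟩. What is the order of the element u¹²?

Compute successive powers until reaching e:
  (u¹²)¹ = u¹², (u¹²)² = u⁵, (u¹²)³ = u¹⁷, (u¹²)⁴ = u¹⁰, (u¹²)⁵ = u³, (u¹²)⁶ = u¹⁵, (u¹²)⁷ = u⁸, (u¹²)⁸ = u, (u¹²)⁹ = u¹³, (u¹²)¹⁰ = u⁶, (u¹²)¹¹ = u¹⁸, (u¹²)¹² = u¹¹, (u¹²)¹³ = u⁴, (u¹²)¹⁴ = u¹⁶, (u¹²)¹⁵ = u⁹, (u¹²)¹⁶ = u², (u¹²)¹⁷ = u¹⁴, (u¹²)¹⁸ = u⁷, (u¹²)¹⁹ = e.
The smallest positive k with (u¹²)ᵏ = e is 19.

Answer: 19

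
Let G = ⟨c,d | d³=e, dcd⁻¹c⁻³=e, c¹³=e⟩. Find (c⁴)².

Compute successive powers of (c⁴), reducing at each step:
  (c⁴)²: (c⁴) · c⁴ = c⁸

Answer: c⁸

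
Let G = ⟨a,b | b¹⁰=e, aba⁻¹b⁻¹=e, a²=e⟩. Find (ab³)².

Compute successive powers of (ab³), reducing at each step:
  (ab³)²: (ab³) · a = b³;   (b³) · b³ = b⁶

Answer: b⁶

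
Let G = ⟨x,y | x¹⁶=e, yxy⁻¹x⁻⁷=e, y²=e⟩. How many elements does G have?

Enumerate words in the generators, reducing via the relations: the distinct elements are
  {e, x, y, xy, x², x³, x⁴, x⁵, x⁶, x⁷, x⁸, x⁹, x²y, x³y, x¹², x¹³, x¹¹, x¹⁰, x¹⁴, x¹⁵, x⁴y, x⁵y, x⁶y, x⁷y, x⁸y, x⁹y, x¹²y, x¹³y, x¹¹y, x¹⁰y, x¹⁴y, x¹⁵y}.
No further products give new elements, so |G| = 32.

Answer: 32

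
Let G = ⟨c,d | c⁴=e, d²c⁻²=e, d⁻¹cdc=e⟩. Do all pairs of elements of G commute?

c·d = cd but d·c = cd⁻¹, so c·d ≠ d·c and G is not abelian.

Answer: No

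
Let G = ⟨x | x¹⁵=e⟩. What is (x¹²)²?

Compute successive powers of (x¹²), reducing at each step:
  (x¹²)²: (x¹²) · x¹² = x⁹

Answer: x⁹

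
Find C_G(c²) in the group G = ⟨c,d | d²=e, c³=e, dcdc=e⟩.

⟨c²⟩ ⊆ C_G(c²) since powers of c² commute with c²; so |C_G(c²)| ≥ |⟨c²⟩| = 3.
By orbit–stabilizer, |C_G(c²)| = |G| / |conj. class of c²| = 6 / 2 = 3.
The 3 elements commuting with c² are {e, c, c²}.

Answer: {e, c, c²}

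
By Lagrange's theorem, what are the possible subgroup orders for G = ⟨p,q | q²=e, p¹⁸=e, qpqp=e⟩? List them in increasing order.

|G| = 36 = 2² · 3². By Lagrange's theorem the order of any subgroup divides 36; the divisors of 36 are 1, 2, 3, 4, 6, 9, 12, 18, 36.

Answer: 1, 2, 3, 4, 6, 9, 12, 18, 36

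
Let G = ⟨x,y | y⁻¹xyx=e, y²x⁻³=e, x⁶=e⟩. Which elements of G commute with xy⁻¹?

⟨xy⁻¹⟩ ⊆ C_G(xy⁻¹) since powers of xy⁻¹ commute with xy⁻¹; so |C_G(xy⁻¹)| ≥ |⟨xy⁻¹⟩| = 4.
By orbit–stabilizer, |C_G(xy⁻¹)| = |G| / |conj. class of xy⁻¹| = 12 / 3 = 4.
The 4 elements commuting with xy⁻¹ are {e, x³, xy, xy⁻¹}.

Answer: {e, x³, xy, xy⁻¹}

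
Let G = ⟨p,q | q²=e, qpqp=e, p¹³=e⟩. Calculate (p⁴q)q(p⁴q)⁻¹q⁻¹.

[(p⁴q), q] = (p⁴q)·q·(p⁴q)⁻¹·q⁻¹.
  (p⁴q) · q = p⁴
  (p⁴) · (p⁴q) = p⁸q
  (p⁸q) · q = p⁸

Answer: p⁸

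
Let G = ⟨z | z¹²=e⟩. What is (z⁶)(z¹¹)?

Compute (z⁶) · (z¹¹) by multiplying left to right and reducing via the relations at each step:
  (z⁶) · z¹¹ = z⁵

Answer: z⁵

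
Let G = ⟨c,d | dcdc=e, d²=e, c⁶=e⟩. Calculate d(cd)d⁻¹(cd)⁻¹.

[d, (cd)] = d·(cd)·d⁻¹·(cd)⁻¹.
  d · (cd) = c⁵
  (c⁵) · d = c⁵d
  (c⁵d) · (cd) = c⁴

Answer: c⁴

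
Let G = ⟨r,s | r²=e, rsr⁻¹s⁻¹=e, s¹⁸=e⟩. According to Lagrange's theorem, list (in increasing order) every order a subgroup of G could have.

|G| = 36 = 2² · 3². By Lagrange's theorem the order of any subgroup divides 36; the divisors of 36 are 1, 2, 3, 4, 6, 9, 12, 18, 36.

Answer: 1, 2, 3, 4, 6, 9, 12, 18, 36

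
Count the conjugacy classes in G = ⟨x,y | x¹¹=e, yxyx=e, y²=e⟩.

The conjugacy classes (representative and size) are:
  [e] (size 1), [x¹⁰] (size 2), [x²] (size 2), [x³] (size 2), [x⁷] (size 2), [x⁶] (size 2), [x²y] (size 11).
Class equation: 1 + 2 + 2 + 2 + 2 + 2 + 11 = 22 = |G|. So G has 7 conjugacy classes.

Answer: 7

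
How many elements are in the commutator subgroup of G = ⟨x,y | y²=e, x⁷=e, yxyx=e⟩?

G' = [G, G] is generated by all commutators. The generator-pair commutators are: [x, y] = x².
The subgroup they normally generate is {e, x, x², x³, x⁴, x⁵, x⁶}, of order 7.
Check: |G/G'| = 14/7 = 2 is the order of the abelianisation.

Answer: 7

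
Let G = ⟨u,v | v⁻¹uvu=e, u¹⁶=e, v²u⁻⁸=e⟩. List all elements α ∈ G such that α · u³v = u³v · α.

⟨u³v⟩ ⊆ C_G(u³v) since powers of u³v commute with u³v; so |C_G(u³v)| ≥ |⟨u³v⟩| = 4.
By orbit–stabilizer, |C_G(u³v)| = |G| / |conj. class of u³v| = 32 / 8 = 4.
The 4 elements commuting with u³v are {e, u⁸, u³v, u³v⁻¹}.

Answer: {e, u⁸, u³v, u³v⁻¹}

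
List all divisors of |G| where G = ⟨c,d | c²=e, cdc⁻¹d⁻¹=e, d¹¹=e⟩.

|G| = 22 = 2 · 11. By Lagrange's theorem the order of any subgroup divides 22; the divisors of 22 are 1, 2, 11, 22.

Answer: 1, 2, 11, 22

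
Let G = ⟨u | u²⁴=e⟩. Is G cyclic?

|G| = 24. The element u has order 24 (its powers give 24 distinct elements), so ⟨u⟩ = G and G is cyclic.

Answer: Yes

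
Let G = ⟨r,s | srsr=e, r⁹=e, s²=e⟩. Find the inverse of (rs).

The order of (rs) is 2 (smallest k with (rs)ᵏ = e), so (rs)⁻¹ = (rs)¹ = rs.
Check: (rs) · (rs) → (rs) · r = s;   s · s = e, giving e as required.

Answer: rs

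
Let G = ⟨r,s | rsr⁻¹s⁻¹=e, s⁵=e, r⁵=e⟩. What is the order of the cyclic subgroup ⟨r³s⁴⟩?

|⟨r³s⁴⟩| equals the order of r³s⁴. Compute successive powers until reaching e:
  (r³s⁴)¹ = r³s⁴, (r³s⁴)² = rs³, (r³s⁴)³ = r⁴s², (r³s⁴)⁴ = r²s, (r³s⁴)⁵ = e.
The smallest positive k with (r³s⁴)ᵏ = e is 5, so |⟨r³s⁴⟩| = 5.

Answer: 5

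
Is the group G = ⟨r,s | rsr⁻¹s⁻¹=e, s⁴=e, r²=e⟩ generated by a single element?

|G| = 8, but the maximum element order in G is 4 < 8. No single element generates all of G, so G is not cyclic.

Answer: No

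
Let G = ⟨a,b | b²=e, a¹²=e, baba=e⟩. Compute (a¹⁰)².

Compute successive powers of (a¹⁰), reducing at each step:
  (a¹⁰)²: (a¹⁰) · a¹⁰ = a⁸

Answer: a⁸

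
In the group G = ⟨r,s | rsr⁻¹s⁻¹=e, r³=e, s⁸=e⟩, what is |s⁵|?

Compute successive powers until reaching e:
  (s⁵)¹ = s⁵, (s⁵)² = s², (s⁵)³ = s⁷, (s⁵)⁴ = s⁴, (s⁵)⁵ = s, (s⁵)⁶ = s⁶, (s⁵)⁷ = s³, (s⁵)⁸ = e.
The smallest positive k with (s⁵)ᵏ = e is 8.

Answer: 8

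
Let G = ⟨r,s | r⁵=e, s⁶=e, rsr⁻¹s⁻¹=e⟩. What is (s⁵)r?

Compute (s⁵) · r by multiplying left to right and reducing via the relations at each step:
  (s⁵) · r = rs⁵

Answer: rs⁵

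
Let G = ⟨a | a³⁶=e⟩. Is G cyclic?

|G| = 36. The element a has order 36 (its powers give 36 distinct elements), so ⟨a⟩ = G and G is cyclic.

Answer: Yes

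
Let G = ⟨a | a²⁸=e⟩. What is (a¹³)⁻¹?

The order of (a¹³) is 28 (smallest k with (a¹³)ᵏ = e), so (a¹³)⁻¹ = (a¹³)²⁷ = a¹⁵.
Check: (a¹³) · (a¹⁵) → (a¹³) · a¹⁵ = e, giving e as required.

Answer: a¹⁵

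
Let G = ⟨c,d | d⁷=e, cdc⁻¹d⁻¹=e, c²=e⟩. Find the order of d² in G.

Compute successive powers until reaching e:
  (d²)¹ = d², (d²)² = d⁴, (d²)³ = d⁶, (d²)⁴ = d, (d²)⁵ = d³, (d²)⁶ = d⁵, (d²)⁷ = e.
The smallest positive k with (d²)ᵏ = e is 7.

Answer: 7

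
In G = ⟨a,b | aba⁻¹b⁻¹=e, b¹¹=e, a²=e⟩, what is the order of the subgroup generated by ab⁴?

|⟨ab⁴⟩| equals the order of ab⁴. Compute successive powers until reaching e:
  (ab⁴)¹ = ab⁴, (ab⁴)² = b⁸, (ab⁴)³ = ab, (ab⁴)⁴ = b⁵, (ab⁴)⁵ = ab⁹, (ab⁴)⁶ = b², (ab⁴)⁷ = ab⁶, (ab⁴)⁸ = b¹⁰, (ab⁴)⁹ = ab³, (ab⁴)¹⁰ = b⁷, (ab⁴)¹¹ = a, (ab⁴)¹² = b⁴, (ab⁴)¹³ = ab⁸, (ab⁴)¹⁴ = b, (ab⁴)¹⁵ = ab⁵, (ab⁴)¹⁶ = b⁹, (ab⁴)¹⁷ = ab², (ab⁴)¹⁸ = b⁶, (ab⁴)¹⁹ = ab¹⁰, (ab⁴)²⁰ = b³, (ab⁴)²¹ = ab⁷, (ab⁴)²² = e.
The smallest positive k with (ab⁴)ᵏ = e is 22, so |⟨ab⁴⟩| = 22.

Answer: 22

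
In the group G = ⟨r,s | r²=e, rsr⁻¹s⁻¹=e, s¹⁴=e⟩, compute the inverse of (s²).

The order of (s²) is 7 (smallest k with (s²)ᵏ = e), so (s²)⁻¹ = (s²)⁶ = s¹².
Check: (s²) · (s¹²) → (s²) · s¹² = e, giving e as required.

Answer: s¹²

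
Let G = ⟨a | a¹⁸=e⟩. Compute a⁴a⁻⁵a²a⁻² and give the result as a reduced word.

Multiply left to right, reducing at each step:
  (a⁴) · a⁻⁵ = a¹⁷
  (a¹⁷) · a² = a
  a · a⁻² = a¹⁷

Answer: a¹⁷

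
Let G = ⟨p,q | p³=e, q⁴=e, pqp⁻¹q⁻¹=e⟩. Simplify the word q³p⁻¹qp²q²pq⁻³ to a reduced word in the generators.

Multiply left to right, reducing at each step:
  (q³) · p⁻¹ = p²q³
  (p²q³) · q = p²
  (p²) · p² = p
  p · q² = pq²
  (pq²) · p = p²q²
  (p²q²) · q⁻³ = p²q³

Answer: p²q³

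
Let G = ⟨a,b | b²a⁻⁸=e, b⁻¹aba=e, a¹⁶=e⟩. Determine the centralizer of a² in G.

⟨a²⟩ ⊆ C_G(a²) since powers of a² commute with a²; so |C_G(a²)| ≥ |⟨a²⟩| = 8.
By orbit–stabilizer, |C_G(a²)| = |G| / |conj. class of a²| = 32 / 2 = 16.
The 16 elements commuting with a² are {e, a, a², a³, a⁴, a⁵, a⁶, a⁷, a⁸, a⁹, a¹⁰, a¹¹, a¹², a¹³, a¹⁴, a¹⁵}.

Answer: {e, a, a², a³, a⁴, a⁵, a⁶, a⁷, a⁸, a⁹, a¹⁰, a¹¹, a¹², a¹³, a¹⁴, a¹⁵}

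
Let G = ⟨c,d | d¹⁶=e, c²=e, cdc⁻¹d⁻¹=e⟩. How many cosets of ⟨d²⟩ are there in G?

First find ord(d²) by computing successive powers:
  (d²)¹ = d², (d²)² = d⁴, (d²)³ = d⁶, (d²)⁴ = d⁸, (d²)⁵ = d¹⁰, (d²)⁶ = d¹², (d²)⁷ = d¹⁴, (d²)⁸ = e.
So |⟨d²⟩| = ord(d²) = 8. With |G| = 32, by Lagrange [G : ⟨d²⟩] = 32/8 = 4.

Answer: 4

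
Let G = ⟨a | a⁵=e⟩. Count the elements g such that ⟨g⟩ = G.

G is cyclic of order 5. An element generates G iff its order is 5, and a cyclic group of order 5 has exactly φ(5) = 4 such elements.

Answer: 4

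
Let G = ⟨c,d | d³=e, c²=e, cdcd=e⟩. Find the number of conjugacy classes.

The conjugacy classes (representative and size) are:
  [e] (size 1), [cd²] (size 3), [d²] (size 2).
Class equation: 1 + 3 + 2 = 6 = |G|. So G has 3 conjugacy classes.

Answer: 3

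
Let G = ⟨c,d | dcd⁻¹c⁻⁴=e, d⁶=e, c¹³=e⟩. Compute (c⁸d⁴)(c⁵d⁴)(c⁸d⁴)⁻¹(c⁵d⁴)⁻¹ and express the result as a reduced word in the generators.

[(c⁸d⁴), (c⁵d⁴)] = (c⁸d⁴)·(c⁵d⁴)·(c⁸d⁴)⁻¹·(c⁵d⁴)⁻¹.
  (c⁸d⁴) · (c⁵d⁴) = cd²
  (cd²) · (c²d²) = c⁷d⁴
  (c⁷d⁴) · (c¹¹d²) = c²

Answer: c²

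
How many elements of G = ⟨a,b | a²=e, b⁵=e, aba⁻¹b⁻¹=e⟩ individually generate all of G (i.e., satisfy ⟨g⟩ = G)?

G is cyclic of order 10. An element generates G iff its order is 10, and a cyclic group of order 10 has exactly φ(10) = 4 such elements.

Answer: 4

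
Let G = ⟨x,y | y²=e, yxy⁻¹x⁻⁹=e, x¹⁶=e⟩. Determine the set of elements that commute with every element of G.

An element z ∈ Z(G) iff z commutes with every generator.
For example x² is central: (x²)·x = x³ = x·(x²); (x²)·y = x²y = y·(x²).
Whereas x ∉ Z(G) since x·y = xy ≠ x⁹y = y·x.
Checking each of the 32 elements this way gives Z(G) = {e, x², x⁴, x⁶, x⁸, x¹⁰, x¹², x¹⁴}, of order 8.

Answer: {e, x², x⁴, x⁶, x⁸, x¹⁰, x¹², x¹⁴}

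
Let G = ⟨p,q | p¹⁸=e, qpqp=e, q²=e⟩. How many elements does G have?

Enumerate words in the generators, reducing via the relations: the distinct elements are
  {e, p, q, pq, p², p³, p⁴, p⁵, p⁶, p⁷, p⁸, p⁹, p²q, p³q, p¹², p¹³, p¹¹, p¹⁰, p¹⁴, p¹⁵, p¹⁶, p¹⁷, p⁴q, p⁵q, p⁶q, p⁷q, p⁸q, p⁹q, p¹²q, p¹³q, p¹¹q, p¹⁰q, p¹⁴q, p¹⁵q, p¹⁶q, p¹⁷q}.
No further products give new elements, so |G| = 36.

Answer: 36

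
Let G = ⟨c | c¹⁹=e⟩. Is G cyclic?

|G| = 19. The element c has order 19 (its powers give 19 distinct elements), so ⟨c⟩ = G and G is cyclic.

Answer: Yes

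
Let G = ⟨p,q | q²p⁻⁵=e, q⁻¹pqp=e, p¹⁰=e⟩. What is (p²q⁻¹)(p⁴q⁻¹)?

Compute (p²q⁻¹) · (p⁴q⁻¹) by multiplying left to right and reducing via the relations at each step:
  (p²q⁻¹) · p⁴ = p³q
  (p³q) · q⁻¹ = p³

Answer: p³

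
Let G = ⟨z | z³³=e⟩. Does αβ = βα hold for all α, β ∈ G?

G has a single generator, so G is cyclic and hence abelian.

Answer: Yes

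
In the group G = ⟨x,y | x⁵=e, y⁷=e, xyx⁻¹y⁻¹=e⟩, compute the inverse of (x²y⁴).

The order of (x²y⁴) is 35 (smallest k with (x²y⁴)ᵏ = e), so (x²y⁴)⁻¹ = (x²y⁴)³⁴ = x³y³.
Check: (x²y⁴) · (x³y³) → (x²y⁴) · x³ = y⁴;   (y⁴) · y³ = e, giving e as required.

Answer: x³y³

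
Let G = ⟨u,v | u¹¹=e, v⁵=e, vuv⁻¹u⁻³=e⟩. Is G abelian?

u·v = uv but v·u = u³v, so u·v ≠ v·u and G is not abelian.

Answer: No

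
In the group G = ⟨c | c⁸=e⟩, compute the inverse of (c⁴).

The order of (c⁴) is 2 (smallest k with (c⁴)ᵏ = e), so (c⁴)⁻¹ = (c⁴)¹ = c⁴.
Check: (c⁴) · (c⁴) → (c⁴) · c⁴ = e, giving e as required.

Answer: c⁴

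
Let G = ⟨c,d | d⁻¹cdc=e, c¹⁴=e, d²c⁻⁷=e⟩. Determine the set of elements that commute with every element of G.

An element z ∈ Z(G) iff z commutes with every generator.
For example c⁷ is central: (c⁷)·c = c⁸ = c·(c⁷); (c⁷)·d = d⁻¹ = d·(c⁷).
Whereas c ∉ Z(G) since c·d = cd ≠ c⁶d⁻¹ = d·c.
Checking each of the 28 elements this way gives Z(G) = {e, c⁷}, of order 2.

Answer: {e, c⁷}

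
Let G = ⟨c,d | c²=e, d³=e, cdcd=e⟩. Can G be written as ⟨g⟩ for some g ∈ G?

Every cyclic group is abelian. But c·d = cd while d·c = cd², so c·d ≠ d·c and G is not abelian. Hence G is not cyclic.

Answer: No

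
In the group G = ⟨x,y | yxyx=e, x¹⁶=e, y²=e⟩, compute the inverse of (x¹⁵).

The order of (x¹⁵) is 16 (smallest k with (x¹⁵)ᵏ = e), so (x¹⁵)⁻¹ = (x¹⁵)¹⁵ = x.
Check: (x¹⁵) · x → (x¹⁵) · x = e, giving e as required.

Answer: x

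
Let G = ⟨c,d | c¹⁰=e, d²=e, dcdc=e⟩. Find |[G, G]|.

G' = [G, G] is generated by all commutators. The generator-pair commutators are: [c, d] = c².
The subgroup they normally generate is {e, c², c⁴, c⁶, c⁸}, of order 5.
Check: |G/G'| = 20/5 = 4 is the order of the abelianisation.

Answer: 5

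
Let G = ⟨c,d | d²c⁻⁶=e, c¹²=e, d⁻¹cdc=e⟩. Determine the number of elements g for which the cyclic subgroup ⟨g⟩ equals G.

⟨g⟩ = G would require ord(g) = |G| = 24, but the maximum element order in G is 12 < 24. So G is not cyclic and no single element generates it: the count is 0.

Answer: 0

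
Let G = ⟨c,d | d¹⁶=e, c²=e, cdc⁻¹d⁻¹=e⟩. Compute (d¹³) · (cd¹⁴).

Compute (d¹³) · (cd¹⁴) by multiplying left to right and reducing via the relations at each step:
  (d¹³) · c = cd¹³
  (cd¹³) · d¹⁴ = cd¹¹

Answer: cd¹¹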